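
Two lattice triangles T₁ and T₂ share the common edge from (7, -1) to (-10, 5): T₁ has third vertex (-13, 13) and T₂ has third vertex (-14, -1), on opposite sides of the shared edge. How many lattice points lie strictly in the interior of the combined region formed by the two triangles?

110

The union is the simple quadrilateral with vertices (7, -1), (-13, 13), (-10, 5), (-14, -1) in order.
Using the shoelace formula, 2A = |(7·13 − (-13)·(-1)) + ((-13)·5 − (-10)·13) + ((-10)·(-1) − (-14)·5) + ((-14)·(-1) − 7·(-1))| = 244, so the area is 122.
Along each edge there are gcd(|Δx|,|Δy|)+1 lattice points, so counting each shared vertex once the boundary has gcd(20,14) + gcd(3,8) + gcd(4,6) + gcd(21,0) = 2+1+2+21 = 26.
By Pick's theorem I = A − B/2 + 1 = 122 − 26/2 + 1 = 110.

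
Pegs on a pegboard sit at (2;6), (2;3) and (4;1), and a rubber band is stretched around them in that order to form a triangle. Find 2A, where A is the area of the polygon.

6

The shoelace formula gives twice the area as |(2·3 − 2·6) + (2·1 − 4·3) + (4·6 − 2·1)| = 6, so the area is 3.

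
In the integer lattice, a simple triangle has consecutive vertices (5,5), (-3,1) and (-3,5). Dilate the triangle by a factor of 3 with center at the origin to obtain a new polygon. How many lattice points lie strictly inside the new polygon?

121

By the shoelace formula, twice the signed area is |(5·1 − (-3)·5) + ((-3)·5 − (-3)·1) + ((-3)·5 − 5·5)| = 32, so the area is 16.
The number of boundary lattice points is Σ gcd(|Δx|,|Δy|) = gcd(8,4) + gcd(0,4) + gcd(8,0) = 4+4+8 = 16.
Scaling by 3 multiplies the area by 3² = 9 (so the new area is 144) and multiplies the boundary lattice-point count by 3, giving 48.
By Pick's theorem, the interior count of the dilated polygon is 144 − 48/2 + 1 = 121.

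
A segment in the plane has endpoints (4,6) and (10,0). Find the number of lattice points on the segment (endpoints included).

The number of lattice points on a segment between lattice points is gcd(|Δx|,|Δy|) + 1 = gcd(6,6) + 1 = 6 + 1 = 7.

7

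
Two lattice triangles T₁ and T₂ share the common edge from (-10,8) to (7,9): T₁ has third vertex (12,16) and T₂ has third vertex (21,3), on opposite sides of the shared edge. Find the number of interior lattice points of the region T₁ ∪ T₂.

113

The union is the simple quadrilateral with vertices (-10,8), (12,16), (7,9), (21,3) in order.
Using the shoelace formula, 2A = |[(-10)·16 − 12·8] + [12·9 − 7·16] + [7·3 − 21·9] + [21·8 − (-10)·3]| = 230, so the area is 115.
The number of boundary lattice points is Σ gcd(|Δx|,|Δy|) = gcd(22,8) + gcd(5,7) + gcd(14,6) + gcd(31,5) = 2+1+2+1 = 6.
By Pick's theorem I = A − B/2 + 1 = 115 − 6/2 + 1 = 113.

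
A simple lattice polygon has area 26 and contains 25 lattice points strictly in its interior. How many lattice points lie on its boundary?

4

Pick's theorem gives A = I + B/2 − 1, so B = 2(A − I + 1) = 2(26 − 25 + 1) = 4.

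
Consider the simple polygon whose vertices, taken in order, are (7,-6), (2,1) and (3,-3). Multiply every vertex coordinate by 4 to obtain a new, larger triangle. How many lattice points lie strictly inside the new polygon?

99

Using the shoelace formula, 2A = |(7·1 − 2·(-6)) + (2·(-3) − 3·1) + (3·(-6) − 7·(-3))| = 13, so the area is 6.5.
Summing gcd(|Δx|,|Δy|) over the edges gives the boundary count: gcd(5,7) + gcd(1,4) + gcd(4,3) = 1+1+1 = 3.
Scaling by 4 multiplies the area by 4² = 16 (so the new area is 104) and multiplies the boundary lattice-point count by 4, giving 12.
By Pick's theorem, the interior count of the dilated polygon is 104 − 12/2 + 1 = 99.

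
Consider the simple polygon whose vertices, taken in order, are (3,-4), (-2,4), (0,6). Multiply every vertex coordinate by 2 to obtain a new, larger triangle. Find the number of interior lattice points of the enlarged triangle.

49

By the shoelace formula, twice the signed area is |(3·4 − (-2)·(-4)) + ((-2)·6 − 0·4) + (0·(-4) − 3·6)| = 26, so the area is 13.
Summing gcd(|Δx|,|Δy|) over the edges gives the boundary count: gcd(5,8) + gcd(2,2) + gcd(3,10) = 1+2+1 = 4.
Scaling by 2 multiplies the area by 2² = 4 (so the new area is 52) and multiplies the boundary lattice-point count by 2, giving 8.
By Pick's theorem, the interior count of the dilated polygon is 52 − 8/2 + 1 = 49.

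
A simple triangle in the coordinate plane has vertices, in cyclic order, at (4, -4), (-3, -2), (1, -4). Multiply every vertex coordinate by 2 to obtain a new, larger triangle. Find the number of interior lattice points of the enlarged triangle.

Using the shoelace formula, 2A = |(4·(-2) − (-3)·(-4)) + ((-3)·(-4) − 1·(-2)) + (1·(-4) − 4·(-4))| = 6, so the area is 3.
Along each edge there are gcd(|Δx|,|Δy|)+1 lattice points, so counting each shared vertex once the boundary has gcd(7,2) + gcd(4,2) + gcd(3,0) = 1+2+3 = 6.
Scaling by 2 multiplies the area by 2² = 4 (so the new area is 12) and multiplies the boundary lattice-point count by 2, giving 12.
By Pick's theorem, the interior count of the dilated polygon is 12 − 12/2 + 1 = 7.

7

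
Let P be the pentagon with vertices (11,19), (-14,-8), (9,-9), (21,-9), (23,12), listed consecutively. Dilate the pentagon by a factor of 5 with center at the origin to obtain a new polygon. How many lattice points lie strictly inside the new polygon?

15561

By the shoelace formula, twice the signed area is |(11·(-8) − (-14)·19) + ((-14)·(-9) − 9·(-8)) + (9·(-9) − 21·(-9)) + (21·12 − 23·(-9)) + (23·19 − 11·12)| = 1248, so the area is 624.
Along each edge there are gcd(|Δx|,|Δy|)+1 lattice points, so counting each shared vertex once the boundary has gcd(25,27) + gcd(23,1) + gcd(12,0) + gcd(2,21) + gcd(12,7) = 1+1+12+1+1 = 16.
Scaling by 5 multiplies the area by 5² = 25 (so the new area is 15600) and multiplies the boundary lattice-point count by 5, giving 80.
By Pick's theorem, the interior count of the dilated polygon is 15600 − 80/2 + 1 = 15561.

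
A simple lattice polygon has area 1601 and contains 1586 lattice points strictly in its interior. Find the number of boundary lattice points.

Pick's theorem gives A = I + B/2 − 1, so B = 2(A − I + 1) = 2(1601 − 1586 + 1) = 32.

32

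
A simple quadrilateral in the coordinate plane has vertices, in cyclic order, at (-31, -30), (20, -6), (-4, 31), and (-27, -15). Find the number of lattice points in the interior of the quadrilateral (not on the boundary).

1299

By the shoelace formula, twice the signed area is |((-31)·(-6) − 20·(-30)) + (20·31 − (-4)·(-6)) + ((-4)·(-15) − (-27)·31) + ((-27)·(-30) − (-31)·(-15))| = 2624, so the area is 1312.
Summing gcd(|Δx|,|Δy|) over the edges gives the boundary count: gcd(51,24) + gcd(24,37) + gcd(23,46) + gcd(4,15) = 3+1+23+1 = 28.
By Pick's theorem A = I + B/2 − 1, so I = 1312 − 28/2 + 1 = 1299.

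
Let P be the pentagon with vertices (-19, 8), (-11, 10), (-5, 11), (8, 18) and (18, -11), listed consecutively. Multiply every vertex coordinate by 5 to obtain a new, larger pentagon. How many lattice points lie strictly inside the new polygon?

10336

The shoelace formula gives twice the area as |[(-19)·10 − (-11)·8] + [(-11)·11 − (-5)·10] + [(-5)·18 − 8·11] + [8·(-11) − 18·18] + [18·8 − (-19)·(-11)]| = 828, so the area is 414.
The number of boundary lattice points is Σ gcd(|Δx|,|Δy|) = gcd(8,2) + gcd(6,1) + gcd(13,7) + gcd(10,29) + gcd(37,19) = 2+1+1+1+1 = 6.
Scaling by 5 multiplies the area by 5² = 25 (so the new area is 10350) and multiplies the boundary lattice-point count by 5, giving 30.
By Pick's theorem, the interior count of the dilated polygon is 10350 − 30/2 + 1 = 10336.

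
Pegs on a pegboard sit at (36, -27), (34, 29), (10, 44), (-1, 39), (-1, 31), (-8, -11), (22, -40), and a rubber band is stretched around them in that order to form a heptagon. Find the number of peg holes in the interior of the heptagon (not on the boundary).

2628

The shoelace formula gives twice the area as |[36·29 − 34·(-27)] + [34·44 − 10·29] + [10·39 − (-1)·44] + [(-1)·31 − (-1)·39] + [(-1)·(-11) − (-8)·31] + [(-8)·(-40) − 22·(-11)] + [22·(-27) − 36·(-40)]| = 5277, so the area is 2638.5.
Along each edge there are gcd(|Δx|,|Δy|)+1 lattice points, so counting each shared vertex once the boundary has gcd(2,56) + gcd(24,15) + gcd(11,5) + gcd(0,8) + gcd(7,42) + gcd(30,29) + gcd(14,13) = 2+3+1+8+7+1+1 = 23.
Pick's theorem gives I = A − B/2 + 1 = 2638.5 − 23/2 + 1 = 2628.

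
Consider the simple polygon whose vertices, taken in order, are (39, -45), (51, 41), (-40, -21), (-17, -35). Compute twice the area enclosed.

By the shoelace formula, twice the signed area is |[39·41 − 51·(-45)] + [51·(-21) − (-40)·41] + [(-40)·(-35) − (-17)·(-21)] + [(-17)·(-45) − 39·(-35)]| = 7636, so the area is 3818.

7636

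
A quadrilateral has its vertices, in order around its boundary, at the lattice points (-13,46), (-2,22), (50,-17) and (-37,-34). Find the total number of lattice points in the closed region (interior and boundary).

2879

The shoelace formula gives twice the area as |[(-13)·22 − (-2)·46] + [(-2)·(-17) − 50·22] + [50·(-34) − (-37)·(-17)] + [(-37)·46 − (-13)·(-34)]| = 5733, so the area is 2866.5.
Summing gcd(|Δx|,|Δy|) over the edges gives the boundary count: gcd(11,24) + gcd(52,39) + gcd(87,17) + gcd(24,80) = 1+13+1+8 = 23.
Pick's theorem gives I = A − B/2 + 1 = 2866.5 − 23/2 + 1 = 2856, so the closed region contains I + B = 2856 + 23 = 2879 lattice points.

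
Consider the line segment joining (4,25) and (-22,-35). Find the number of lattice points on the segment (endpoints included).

The number of lattice points on a segment between lattice points is gcd(|Δx|,|Δy|) + 1 = gcd(26,60) + 1 = 2 + 1 = 3.

3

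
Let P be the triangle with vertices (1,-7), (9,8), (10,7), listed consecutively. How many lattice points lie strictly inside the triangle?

11

Using the shoelace formula, 2A = |(1·8 − 9·(-7)) + (9·7 − 10·8) + (10·(-7) − 1·7)| = 23, so the area is 11.5.
The number of boundary lattice points is Σ gcd(|Δx|,|Δy|) = gcd(8,15) + gcd(1,1) + gcd(9,14) = 1+1+1 = 3.
By Pick's theorem A = I + B/2 − 1, so I = 11.5 − 3/2 + 1 = 11.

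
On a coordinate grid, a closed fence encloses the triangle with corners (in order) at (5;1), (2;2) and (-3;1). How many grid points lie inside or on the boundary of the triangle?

By the shoelace formula, twice the signed area is |(5·2 − 2·1) + (2·1 − (-3)·2) + ((-3)·1 − 5·1)| = 8, so the area is 4.
Summing gcd(|Δx|,|Δy|) over the edges gives the boundary count: gcd(3,1) + gcd(5,1) + gcd(8,0) = 1+1+8 = 10.
Pick's theorem gives I = A − B/2 + 1 = 4 − 10/2 + 1 = 0, so the closed region contains I + B = 0 + 10 = 10 lattice points.

10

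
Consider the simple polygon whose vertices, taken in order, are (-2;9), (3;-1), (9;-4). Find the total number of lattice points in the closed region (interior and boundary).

The shoelace formula gives twice the area as |((-2)·(-1) − 3·9) + (3·(-4) − 9·(-1)) + (9·9 − (-2)·(-4))| = 45, so the area is 22.5.
Summing gcd(|Δx|,|Δy|) over the edges gives the boundary count: gcd(5,10) + gcd(6,3) + gcd(11,13) = 5+3+1 = 9.
Pick's theorem gives I = A − B/2 + 1 = 22.5 − 9/2 + 1 = 19, so the closed region contains I + B = 19 + 9 = 28 lattice points.

28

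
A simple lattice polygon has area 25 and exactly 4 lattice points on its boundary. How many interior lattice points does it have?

24

From Pick's theorem, I = A − B/2 + 1 = 25 − 4/2 + 1 = 24.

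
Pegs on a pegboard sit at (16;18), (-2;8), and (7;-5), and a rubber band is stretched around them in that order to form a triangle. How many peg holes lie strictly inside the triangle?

161

The shoelace formula gives twice the area as |[16·8 − (-2)·18] + [(-2)·(-5) − 7·8] + [7·18 − 16·(-5)]| = 324, so the area is 162.
Along each edge there are gcd(|Δx|,|Δy|)+1 lattice points, so counting each shared vertex once the boundary has gcd(18,10) + gcd(9,13) + gcd(9,23) = 2+1+1 = 4.
By Pick's theorem A = I + B/2 − 1, so I = 162 − 4/2 + 1 = 161.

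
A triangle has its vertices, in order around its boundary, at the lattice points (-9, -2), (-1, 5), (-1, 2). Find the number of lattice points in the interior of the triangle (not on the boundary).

9

The shoelace formula gives twice the area as |((-9)·5 − (-1)·(-2)) + ((-1)·2 − (-1)·5) + ((-1)·(-2) − (-9)·2)| = 24, so the area is 12.
Summing gcd(|Δx|,|Δy|) over the edges gives the boundary count: gcd(8,7) + gcd(0,3) + gcd(8,4) = 1+3+4 = 8.
By Pick's theorem A = I + B/2 − 1, so I = 12 − 8/2 + 1 = 9.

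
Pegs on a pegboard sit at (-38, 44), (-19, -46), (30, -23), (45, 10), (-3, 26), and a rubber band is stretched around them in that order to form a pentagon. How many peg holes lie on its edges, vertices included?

22

Summing gcd(|Δx|,|Δy|) over the edges gives the boundary count: gcd(19,90) + gcd(49,23) + gcd(15,33) + gcd(48,16) + gcd(35,18) = 1+1+3+16+1 = 22.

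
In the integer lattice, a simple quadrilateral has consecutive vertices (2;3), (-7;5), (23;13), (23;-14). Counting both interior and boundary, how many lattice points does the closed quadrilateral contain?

366

By the shoelace formula, twice the signed area is |[2·5 − (-7)·3] + [(-7)·13 − 23·5] + [23·(-14) − 23·13] + [23·3 − 2·(-14)]| = 699, so the area is 349.5.
The number of boundary lattice points is Σ gcd(|Δx|,|Δy|) = gcd(9,2) + gcd(30,8) + gcd(0,27) + gcd(21,17) = 1+2+27+1 = 31.
Pick's theorem gives I = A − B/2 + 1 = 349.5 − 31/2 + 1 = 335, so the closed region contains I + B = 335 + 31 = 366 lattice points.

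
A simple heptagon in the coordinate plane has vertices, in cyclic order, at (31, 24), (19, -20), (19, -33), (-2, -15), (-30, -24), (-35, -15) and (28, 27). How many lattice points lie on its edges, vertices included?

46

Along each edge there are gcd(|Δx|,|Δy|)+1 lattice points, so counting each shared vertex once the boundary has gcd(12,44) + gcd(0,13) + gcd(21,18) + gcd(28,9) + gcd(5,9) + gcd(63,42) + gcd(3,3) = 4+13+3+1+1+21+3 = 46.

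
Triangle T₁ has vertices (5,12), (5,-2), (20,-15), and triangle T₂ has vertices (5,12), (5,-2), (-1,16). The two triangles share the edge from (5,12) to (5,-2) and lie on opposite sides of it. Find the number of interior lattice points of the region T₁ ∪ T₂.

The union is the simple quadrilateral with vertices (5,12), (20,-15), (5,-2), (-1,16) in order.
By the shoelace formula, twice the signed area is |(5·(-15) − 20·12) + (20·(-2) − 5·(-15)) + (5·16 − (-1)·(-2)) + ((-1)·12 − 5·16)| = 294, so the area is 147.
Along each edge there are gcd(|Δx|,|Δy|)+1 lattice points, so counting each shared vertex once the boundary has gcd(15,27) + gcd(15,13) + gcd(6,18) + gcd(6,4) = 3+1+6+2 = 12.
By Pick's theorem I = A − B/2 + 1 = 147 − 12/2 + 1 = 142.

142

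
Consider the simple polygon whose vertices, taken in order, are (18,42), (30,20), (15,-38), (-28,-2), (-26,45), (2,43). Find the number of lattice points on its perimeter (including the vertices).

The number of boundary lattice points is Σ gcd(|Δx|,|Δy|) = gcd(12,22) + gcd(15,58) + gcd(43,36) + gcd(2,47) + gcd(28,2) + gcd(16,1) = 2+1+1+1+2+1 = 8.

8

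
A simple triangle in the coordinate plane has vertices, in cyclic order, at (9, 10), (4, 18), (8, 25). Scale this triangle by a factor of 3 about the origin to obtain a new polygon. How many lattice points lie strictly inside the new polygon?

The shoelace formula gives twice the area as |(9·18 − 4·10) + (4·25 − 8·18) + (8·10 − 9·25)| = 67, so the area is 33.5.
The number of boundary lattice points is Σ gcd(|Δx|,|Δy|) = gcd(5,8) + gcd(4,7) + gcd(1,15) = 1+1+1 = 3.
Scaling by 3 multiplies the area by 3² = 9 (so the new area is 603/2) and multiplies the boundary lattice-point count by 3, giving 9.
By Pick's theorem, the interior count of the dilated polygon is 603/2 − 9/2 + 1 = 298.

298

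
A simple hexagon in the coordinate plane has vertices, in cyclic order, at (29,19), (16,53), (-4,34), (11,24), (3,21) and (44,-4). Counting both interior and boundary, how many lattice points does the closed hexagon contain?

853

By the shoelace formula, twice the signed area is |(29·53 − 16·19) + (16·34 − (-4)·53) + ((-4)·24 − 11·34) + (11·21 − 3·24) + (3·(-4) − 44·21) + (44·19 − 29·(-4))| = 1694, so the area is 847.
Summing gcd(|Δx|,|Δy|) over the edges gives the boundary count: gcd(13,34) + gcd(20,19) + gcd(15,10) + gcd(8,3) + gcd(41,25) + gcd(15,23) = 1+1+5+1+1+1 = 10.
Pick's theorem gives I = A − B/2 + 1 = 847 − 10/2 + 1 = 843, so the closed region contains I + B = 843 + 10 = 853 lattice points.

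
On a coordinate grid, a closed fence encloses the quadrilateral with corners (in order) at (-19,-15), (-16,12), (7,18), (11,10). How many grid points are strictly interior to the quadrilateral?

By the shoelace formula, twice the signed area is |[(-19)·12 − (-16)·(-15)] + [(-16)·18 − 7·12] + [7·10 − 11·18] + [11·(-15) − (-19)·10]| = 943, so the area is 943/2.
Along each edge there are gcd(|Δx|,|Δy|)+1 lattice points, so counting each shared vertex once the boundary has gcd(3,27) + gcd(23,6) + gcd(4,8) + gcd(30,25) = 3+1+4+5 = 13.
Pick's theorem gives I = A − B/2 + 1 = 943/2 − 13/2 + 1 = 466.

466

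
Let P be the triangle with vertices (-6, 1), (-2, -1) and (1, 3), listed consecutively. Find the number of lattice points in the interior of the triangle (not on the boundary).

10

By the shoelace formula, twice the signed area is |((-6)·(-1) − (-2)·1) + ((-2)·3 − 1·(-1)) + (1·1 − (-6)·3)| = 22, so the area is 11.
Along each edge there are gcd(|Δx|,|Δy|)+1 lattice points, so counting each shared vertex once the boundary has gcd(4,2) + gcd(3,4) + gcd(7,2) = 2+1+1 = 4.
By Pick's theorem A = I + B/2 − 1, so I = 11 − 4/2 + 1 = 10.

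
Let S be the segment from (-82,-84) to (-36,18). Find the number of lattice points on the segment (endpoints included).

The number of lattice points on a segment between lattice points is gcd(|Δx|,|Δy|) + 1 = gcd(46,102) + 1 = 2 + 1 = 3.

3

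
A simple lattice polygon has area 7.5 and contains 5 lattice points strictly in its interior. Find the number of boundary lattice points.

Pick's theorem gives A = I + B/2 − 1, so B = 2(A − I + 1) = 2(7.5 − 5 + 1) = 7.

7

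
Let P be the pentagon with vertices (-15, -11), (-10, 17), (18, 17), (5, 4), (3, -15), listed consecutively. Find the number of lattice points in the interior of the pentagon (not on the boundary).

578

Using the shoelace formula, 2A = |((-15)·17 − (-10)·(-11)) + ((-10)·17 − 18·17) + (18·4 − 5·17) + (5·(-15) − 3·4) + (3·(-11) − (-15)·(-15))| = 1199, so the area is 1199/2.
The number of boundary lattice points is Σ gcd(|Δx|,|Δy|) = gcd(5,28) + gcd(28,0) + gcd(13,13) + gcd(2,19) + gcd(18,4) = 1+28+13+1+2 = 45.
Pick's theorem gives I = A − B/2 + 1 = 1199/2 − 45/2 + 1 = 578.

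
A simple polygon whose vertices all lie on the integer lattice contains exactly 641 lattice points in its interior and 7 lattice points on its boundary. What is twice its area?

Pick's theorem states A = I + B/2 − 1, so A = 641 + 7/2 − 1 = 1287/2.
Hence 2A = 1287.

1287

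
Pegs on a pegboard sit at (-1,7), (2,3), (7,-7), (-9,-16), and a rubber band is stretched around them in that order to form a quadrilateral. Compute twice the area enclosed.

The shoelace formula gives twice the area as |[(-1)·3 − 2·7] + [2·(-7) − 7·3] + [7·(-16) − (-9)·(-7)] + [(-9)·7 − (-1)·(-16)]| = 306, so the area is 153.

306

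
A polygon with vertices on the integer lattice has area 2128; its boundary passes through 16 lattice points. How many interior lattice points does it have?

From Pick's theorem, I = A − B/2 + 1 = 2128 − 16/2 + 1 = 2121.

2121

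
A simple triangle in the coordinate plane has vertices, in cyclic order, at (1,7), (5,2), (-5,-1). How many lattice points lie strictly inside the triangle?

The shoelace formula gives twice the area as |(1·2 − 5·7) + (5·(-1) − (-5)·2) + ((-5)·7 − 1·(-1))| = 62, so the area is 31.
The number of boundary lattice points is Σ gcd(|Δx|,|Δy|) = gcd(4,5) + gcd(10,3) + gcd(6,8) = 1+1+2 = 4.
By Pick's theorem A = I + B/2 − 1, so I = 31 − 4/2 + 1 = 30.

30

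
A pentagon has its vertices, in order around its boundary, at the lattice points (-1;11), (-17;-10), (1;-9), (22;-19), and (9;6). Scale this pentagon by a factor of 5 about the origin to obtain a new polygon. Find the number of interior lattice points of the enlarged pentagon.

The shoelace formula gives twice the area as |((-1)·(-10) − (-17)·11) + ((-17)·(-9) − 1·(-10)) + (1·(-19) − 22·(-9)) + (22·6 − 9·(-19)) + (9·11 − (-1)·6)| = 947, so the area is 947/2.
Summing gcd(|Δx|,|Δy|) over the edges gives the boundary count: gcd(16,21) + gcd(18,1) + gcd(21,10) + gcd(13,25) + gcd(10,5) = 1+1+1+1+5 = 9.
Scaling by 5 multiplies the area by 5² = 25 (so the new area is 23675/2) and multiplies the boundary lattice-point count by 5, giving 45.
By Pick's theorem, the interior count of the dilated polygon is 23675/2 − 45/2 + 1 = 11816.

11816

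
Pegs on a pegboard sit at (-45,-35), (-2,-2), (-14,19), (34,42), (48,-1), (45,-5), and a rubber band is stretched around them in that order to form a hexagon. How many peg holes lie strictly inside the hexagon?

By the shoelace formula, twice the signed area is |[(-45)·(-2) − (-2)·(-35)] + [(-2)·19 − (-14)·(-2)] + [(-14)·42 − 34·19] + [34·(-1) − 48·42] + [48·(-5) − 45·(-1)] + [45·(-35) − (-45)·(-5)]| = 5325, so the area is 5325/2.
Along each edge there are gcd(|Δx|,|Δy|)+1 lattice points, so counting each shared vertex once the boundary has gcd(43,33) + gcd(12,21) + gcd(48,23) + gcd(14,43) + gcd(3,4) + gcd(90,30) = 1+3+1+1+1+30 = 37.
By Pick's theorem A = I + B/2 − 1, so I = 5325/2 − 37/2 + 1 = 2645.

2645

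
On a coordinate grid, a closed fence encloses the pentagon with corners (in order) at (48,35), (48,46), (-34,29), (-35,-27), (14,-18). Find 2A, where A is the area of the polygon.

Using the shoelace formula, 2A = |[48·46 − 48·35] + [48·29 − (-34)·46] + [(-34)·(-27) − (-35)·29] + [(-35)·(-18) − 14·(-27)] + [14·35 − 48·(-18)]| = 7779, so the area is 7779/2.

7779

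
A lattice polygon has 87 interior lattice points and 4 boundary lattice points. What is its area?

Pick's theorem states A = I + B/2 − 1, so A = 87 + 4/2 − 1 = 88.

88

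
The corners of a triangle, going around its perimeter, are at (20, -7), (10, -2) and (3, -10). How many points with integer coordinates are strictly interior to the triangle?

Using the shoelace formula, 2A = |[20·(-2) − 10·(-7)] + [10·(-10) − 3·(-2)] + [3·(-7) − 20·(-10)]| = 115, so the area is 57.5.
Summing gcd(|Δx|,|Δy|) over the edges gives the boundary count: gcd(10,5) + gcd(7,8) + gcd(17,3) = 5+1+1 = 7.
Pick's theorem gives I = A − B/2 + 1 = 57.5 − 7/2 + 1 = 55.

55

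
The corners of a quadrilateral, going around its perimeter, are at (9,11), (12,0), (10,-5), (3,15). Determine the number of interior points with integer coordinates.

Using the shoelace formula, 2A = |(9·0 − 12·11) + (12·(-5) − 10·0) + (10·15 − 3·(-5)) + (3·11 − 9·15)| = 129, so the area is 129/2.
Along each edge there are gcd(|Δx|,|Δy|)+1 lattice points, so counting each shared vertex once the boundary has gcd(3,11) + gcd(2,5) + gcd(7,20) + gcd(6,4) = 1+1+1+2 = 5.
Pick's theorem gives I = A − B/2 + 1 = 129/2 − 5/2 + 1 = 63.

63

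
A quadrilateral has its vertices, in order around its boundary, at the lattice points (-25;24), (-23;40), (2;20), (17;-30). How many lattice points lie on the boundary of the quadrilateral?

The number of boundary lattice points is Σ gcd(|Δx|,|Δy|) = gcd(2,16) + gcd(25,20) + gcd(15,50) + gcd(42,54) = 2+5+5+6 = 18.

18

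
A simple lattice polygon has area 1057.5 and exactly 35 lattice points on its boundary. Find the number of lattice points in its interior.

Pick's theorem A = I + B/2 − 1 rearranges to I = A − B/2 + 1 = 1057.5 − 35/2 + 1 = 1041.

1041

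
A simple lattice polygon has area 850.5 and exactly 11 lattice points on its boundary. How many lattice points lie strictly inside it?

846

From Pick's theorem, I = A − B/2 + 1 = 850.5 − 11/2 + 1 = 846.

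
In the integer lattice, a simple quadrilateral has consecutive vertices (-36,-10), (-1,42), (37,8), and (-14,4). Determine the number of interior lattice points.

1268

The shoelace formula gives twice the area as |((-36)·42 − (-1)·(-10)) + ((-1)·8 − 37·42) + (37·4 − (-14)·8) + ((-14)·(-10) − (-36)·4)| = 2540, so the area is 1270.
Along each edge there are gcd(|Δx|,|Δy|)+1 lattice points, so counting each shared vertex once the boundary has gcd(35,52) + gcd(38,34) + gcd(51,4) + gcd(22,14) = 1+2+1+2 = 6.
Pick's theorem gives I = A − B/2 + 1 = 1270 − 6/2 + 1 = 1268.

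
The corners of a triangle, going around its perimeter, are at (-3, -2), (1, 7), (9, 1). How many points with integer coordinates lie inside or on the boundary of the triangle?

The shoelace formula gives twice the area as |((-3)·7 − 1·(-2)) + (1·1 − 9·7) + (9·(-2) − (-3)·1)| = 96, so the area is 48.
Summing gcd(|Δx|,|Δy|) over the edges gives the boundary count: gcd(4,9) + gcd(8,6) + gcd(12,3) = 1+2+3 = 6.
Pick's theorem gives I = A − B/2 + 1 = 48 − 6/2 + 1 = 46, so the closed region contains I + B = 46 + 6 = 52 lattice points.

52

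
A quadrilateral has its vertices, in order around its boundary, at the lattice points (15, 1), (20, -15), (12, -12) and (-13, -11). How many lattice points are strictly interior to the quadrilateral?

218

By the shoelace formula, twice the signed area is |[15·(-15) − 20·1] + [20·(-12) − 12·(-15)] + [12·(-11) − (-13)·(-12)] + [(-13)·1 − 15·(-11)]| = 441, so the area is 220.5.
Summing gcd(|Δx|,|Δy|) over the edges gives the boundary count: gcd(5,16) + gcd(8,3) + gcd(25,1) + gcd(28,12) = 1+1+1+4 = 7.
By Pick's theorem A = I + B/2 − 1, so I = 220.5 − 7/2 + 1 = 218.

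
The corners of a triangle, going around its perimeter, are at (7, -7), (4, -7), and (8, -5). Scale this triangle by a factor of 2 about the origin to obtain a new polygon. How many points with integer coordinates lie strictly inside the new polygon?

Using the shoelace formula, 2A = |[7·(-7) − 4·(-7)] + [4·(-5) − 8·(-7)] + [8·(-7) − 7·(-5)]| = 6, so the area is 3.
The number of boundary lattice points is Σ gcd(|Δx|,|Δy|) = gcd(3,0) + gcd(4,2) + gcd(1,2) = 3+2+1 = 6.
Scaling by 2 multiplies the area by 2² = 4 (so the new area is 12) and multiplies the boundary lattice-point count by 2, giving 12.
By Pick's theorem, the interior count of the dilated polygon is 12 − 12/2 + 1 = 7.

7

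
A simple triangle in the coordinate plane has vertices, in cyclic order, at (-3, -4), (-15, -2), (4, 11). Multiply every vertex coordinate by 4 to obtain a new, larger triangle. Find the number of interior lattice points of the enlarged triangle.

1545

Using the shoelace formula, 2A = |((-3)·(-2) − (-15)·(-4)) + ((-15)·11 − 4·(-2)) + (4·(-4) − (-3)·11)| = 194, so the area is 97.
Summing gcd(|Δx|,|Δy|) over the edges gives the boundary count: gcd(12,2) + gcd(19,13) + gcd(7,15) = 2+1+1 = 4.
Scaling by 4 multiplies the area by 4² = 16 (so the new area is 1552) and multiplies the boundary lattice-point count by 4, giving 16.
By Pick's theorem, the interior count of the dilated polygon is 1552 − 16/2 + 1 = 1545.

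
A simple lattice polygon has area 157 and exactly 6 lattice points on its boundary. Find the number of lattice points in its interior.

Pick's theorem A = I + B/2 − 1 rearranges to I = A − B/2 + 1 = 157 − 6/2 + 1 = 155.

155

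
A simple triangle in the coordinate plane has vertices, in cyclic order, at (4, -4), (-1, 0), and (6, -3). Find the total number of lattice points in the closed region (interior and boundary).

9

Using the shoelace formula, 2A = |[4·0 − (-1)·(-4)] + [(-1)·(-3) − 6·0] + [6·(-4) − 4·(-3)]| = 13, so the area is 6.5.
Along each edge there are gcd(|Δx|,|Δy|)+1 lattice points, so counting each shared vertex once the boundary has gcd(5,4) + gcd(7,3) + gcd(2,1) = 1+1+1 = 3.
Pick's theorem gives I = A − B/2 + 1 = 6.5 − 3/2 + 1 = 6, so the closed region contains I + B = 6 + 3 = 9 lattice points.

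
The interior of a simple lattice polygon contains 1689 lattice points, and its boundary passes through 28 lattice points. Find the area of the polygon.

1702

By Pick's theorem, A = I + B/2 − 1 = 1689 + 28/2 − 1 = 1702.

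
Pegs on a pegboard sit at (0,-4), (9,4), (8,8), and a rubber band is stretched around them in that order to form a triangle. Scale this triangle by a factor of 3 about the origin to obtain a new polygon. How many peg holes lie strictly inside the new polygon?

190

Using the shoelace formula, 2A = |(0·4 − 9·(-4)) + (9·8 − 8·4) + (8·(-4) − 0·8)| = 44, so the area is 22.
Summing gcd(|Δx|,|Δy|) over the edges gives the boundary count: gcd(9,8) + gcd(1,4) + gcd(8,12) = 1+1+4 = 6.
Scaling by 3 multiplies the area by 3² = 9 (so the new area is 198) and multiplies the boundary lattice-point count by 3, giving 18.
By Pick's theorem, the interior count of the dilated polygon is 198 − 18/2 + 1 = 190.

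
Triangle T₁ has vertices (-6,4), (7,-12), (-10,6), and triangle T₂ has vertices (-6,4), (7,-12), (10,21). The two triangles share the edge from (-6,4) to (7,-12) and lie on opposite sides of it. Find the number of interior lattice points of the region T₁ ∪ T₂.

255

The union is the simple quadrilateral with vertices (-6,4), (-10,6), (7,-12), (10,21) in order.
The shoelace formula gives twice the area as |((-6)·6 − (-10)·4) + ((-10)·(-12) − 7·6) + (7·21 − 10·(-12)) + (10·4 − (-6)·21)| = 515, so the area is 257.5.
Summing gcd(|Δx|,|Δy|) over the edges gives the boundary count: gcd(4,2) + gcd(17,18) + gcd(3,33) + gcd(16,17) = 2+1+3+1 = 7.
By Pick's theorem I = A − B/2 + 1 = 257.5 − 7/2 + 1 = 255.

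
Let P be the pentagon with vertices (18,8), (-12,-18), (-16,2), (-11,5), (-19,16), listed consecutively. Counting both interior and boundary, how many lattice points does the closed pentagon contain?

By the shoelace formula, twice the signed area is |(18·(-18) − (-12)·8) + ((-12)·2 − (-16)·(-18)) + ((-16)·5 − (-11)·2) + ((-11)·16 − (-19)·5) + ((-19)·8 − 18·16)| = 1119, so the area is 559.5.
Summing gcd(|Δx|,|Δy|) over the edges gives the boundary count: gcd(30,26) + gcd(4,20) + gcd(5,3) + gcd(8,11) + gcd(37,8) = 2+4+1+1+1 = 9.
Pick's theorem gives I = A − B/2 + 1 = 559.5 − 9/2 + 1 = 556, so the closed region contains I + B = 556 + 9 = 565 lattice points.

565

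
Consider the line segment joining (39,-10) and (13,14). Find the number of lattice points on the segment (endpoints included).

3

The number of lattice points on a segment between lattice points is gcd(|Δx|,|Δy|) + 1 = gcd(26,24) + 1 = 2 + 1 = 3.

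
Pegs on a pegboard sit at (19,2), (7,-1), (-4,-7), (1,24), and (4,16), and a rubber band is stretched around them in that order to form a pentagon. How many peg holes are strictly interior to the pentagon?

The shoelace formula gives twice the area as |(19·(-1) − 7·2) + (7·(-7) − (-4)·(-1)) + ((-4)·24 − 1·(-7)) + (1·16 − 4·24) + (4·2 − 19·16)| = 551, so the area is 275.5.
Along each edge there are gcd(|Δx|,|Δy|)+1 lattice points, so counting each shared vertex once the boundary has gcd(12,3) + gcd(11,6) + gcd(5,31) + gcd(3,8) + gcd(15,14) = 3+1+1+1+1 = 7.
By Pick's theorem A = I + B/2 − 1, so I = 275.5 − 7/2 + 1 = 273.

273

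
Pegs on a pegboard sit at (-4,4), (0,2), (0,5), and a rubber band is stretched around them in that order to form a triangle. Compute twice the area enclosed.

12

Using the shoelace formula, 2A = |((-4)·2 − 0·4) + (0·5 − 0·2) + (0·4 − (-4)·5)| = 12, so the area is 6.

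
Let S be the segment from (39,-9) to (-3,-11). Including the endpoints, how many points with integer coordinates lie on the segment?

The number of lattice points on a segment between lattice points is gcd(|Δx|,|Δy|) + 1 = gcd(42,2) + 1 = 2 + 1 = 3.

3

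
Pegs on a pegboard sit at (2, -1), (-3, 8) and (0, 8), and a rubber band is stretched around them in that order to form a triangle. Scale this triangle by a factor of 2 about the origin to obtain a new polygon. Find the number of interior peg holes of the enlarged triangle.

50

The shoelace formula gives twice the area as |(2·8 − (-3)·(-1)) + ((-3)·8 − 0·8) + (0·(-1) − 2·8)| = 27, so the area is 27/2.
Along each edge there are gcd(|Δx|,|Δy|)+1 lattice points, so counting each shared vertex once the boundary has gcd(5,9) + gcd(3,0) + gcd(2,9) = 1+3+1 = 5.
Scaling by 2 multiplies the area by 2² = 4 (so the new area is 54) and multiplies the boundary lattice-point count by 2, giving 10.
By Pick's theorem, the interior count of the dilated polygon is 54 − 10/2 + 1 = 50.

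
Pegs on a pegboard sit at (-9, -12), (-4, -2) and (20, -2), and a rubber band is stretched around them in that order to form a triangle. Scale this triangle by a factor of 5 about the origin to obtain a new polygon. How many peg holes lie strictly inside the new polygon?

Using the shoelace formula, 2A = |[(-9)·(-2) − (-4)·(-12)] + [(-4)·(-2) − 20·(-2)] + [20·(-12) − (-9)·(-2)]| = 240, so the area is 120.
Along each edge there are gcd(|Δx|,|Δy|)+1 lattice points, so counting each shared vertex once the boundary has gcd(5,10) + gcd(24,0) + gcd(29,10) = 5+24+1 = 30.
Scaling by 5 multiplies the area by 5² = 25 (so the new area is 3000) and multiplies the boundary lattice-point count by 5, giving 150.
By Pick's theorem, the interior count of the dilated polygon is 3000 − 150/2 + 1 = 2926.

2926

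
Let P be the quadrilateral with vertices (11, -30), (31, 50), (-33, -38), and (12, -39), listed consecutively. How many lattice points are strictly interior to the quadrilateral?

By the shoelace formula, twice the signed area is |[11·50 − 31·(-30)] + [31·(-38) − (-33)·50] + [(-33)·(-39) − 12·(-38)] + [12·(-30) − 11·(-39)]| = 3764, so the area is 1882.
Summing gcd(|Δx|,|Δy|) over the edges gives the boundary count: gcd(20,80) + gcd(64,88) + gcd(45,1) + gcd(1,9) = 20+8+1+1 = 30.
By Pick's theorem A = I + B/2 − 1, so I = 1882 − 30/2 + 1 = 1868.

1868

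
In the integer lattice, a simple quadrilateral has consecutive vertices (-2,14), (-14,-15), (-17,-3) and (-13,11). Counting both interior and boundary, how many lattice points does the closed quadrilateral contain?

Using the shoelace formula, 2A = |[(-2)·(-15) − (-14)·14] + [(-14)·(-3) − (-17)·(-15)] + [(-17)·11 − (-13)·(-3)] + [(-13)·14 − (-2)·11]| = 373, so the area is 186.5.
The number of boundary lattice points is Σ gcd(|Δx|,|Δy|) = gcd(12,29) + gcd(3,12) + gcd(4,14) + gcd(11,3) = 1+3+2+1 = 7.
Pick's theorem gives I = A − B/2 + 1 = 186.5 − 7/2 + 1 = 184, so the closed region contains I + B = 184 + 7 = 191 lattice points.

191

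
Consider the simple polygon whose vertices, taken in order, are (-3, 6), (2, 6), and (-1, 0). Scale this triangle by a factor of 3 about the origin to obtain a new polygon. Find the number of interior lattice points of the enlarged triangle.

By the shoelace formula, twice the signed area is |((-3)·6 − 2·6) + (2·0 − (-1)·6) + ((-1)·6 − (-3)·0)| = 30, so the area is 15.
Summing gcd(|Δx|,|Δy|) over the edges gives the boundary count: gcd(5,0) + gcd(3,6) + gcd(2,6) = 5+3+2 = 10.
Scaling by 3 multiplies the area by 3² = 9 (so the new area is 135) and multiplies the boundary lattice-point count by 3, giving 30.
By Pick's theorem, the interior count of the dilated polygon is 135 − 30/2 + 1 = 121.

121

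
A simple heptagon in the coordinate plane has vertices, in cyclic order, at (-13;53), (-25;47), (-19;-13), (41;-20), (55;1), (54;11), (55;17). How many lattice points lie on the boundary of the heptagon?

Along each edge there are gcd(|Δx|,|Δy|)+1 lattice points, so counting each shared vertex once the boundary has gcd(12,6) + gcd(6,60) + gcd(60,7) + gcd(14,21) + gcd(1,10) + gcd(1,6) + gcd(68,36) = 6+6+1+7+1+1+4 = 26.

26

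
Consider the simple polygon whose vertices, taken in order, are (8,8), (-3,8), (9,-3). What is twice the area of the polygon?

The shoelace formula gives twice the area as |(8·8 − (-3)·8) + ((-3)·(-3) − 9·8) + (9·8 − 8·(-3))| = 121, so the area is 121/2.

121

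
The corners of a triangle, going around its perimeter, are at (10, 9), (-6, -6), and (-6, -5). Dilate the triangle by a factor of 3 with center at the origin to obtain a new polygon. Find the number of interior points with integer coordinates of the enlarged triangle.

Using the shoelace formula, 2A = |[10·(-6) − (-6)·9] + [(-6)·(-5) − (-6)·(-6)] + [(-6)·9 − 10·(-5)]| = 16, so the area is 8.
The number of boundary lattice points is Σ gcd(|Δx|,|Δy|) = gcd(16,15) + gcd(0,1) + gcd(16,14) = 1+1+2 = 4.
Scaling by 3 multiplies the area by 3² = 9 (so the new area is 72) and multiplies the boundary lattice-point count by 3, giving 12.
By Pick's theorem, the interior count of the dilated polygon is 72 − 12/2 + 1 = 67.

67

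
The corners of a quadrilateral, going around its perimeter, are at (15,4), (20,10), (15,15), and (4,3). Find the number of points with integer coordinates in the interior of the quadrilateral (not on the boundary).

By the shoelace formula, twice the signed area is |(15·10 − 20·4) + (20·15 − 15·10) + (15·3 − 4·15) + (4·4 − 15·3)| = 176, so the area is 88.
Along each edge there are gcd(|Δx|,|Δy|)+1 lattice points, so counting each shared vertex once the boundary has gcd(5,6) + gcd(5,5) + gcd(11,12) + gcd(11,1) = 1+5+1+1 = 8.
By Pick's theorem A = I + B/2 − 1, so I = 88 − 8/2 + 1 = 85.

85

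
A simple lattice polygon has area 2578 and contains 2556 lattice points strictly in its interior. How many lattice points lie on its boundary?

46

Pick's theorem gives A = I + B/2 − 1, so B = 2(A − I + 1) = 2(2578 − 2556 + 1) = 46.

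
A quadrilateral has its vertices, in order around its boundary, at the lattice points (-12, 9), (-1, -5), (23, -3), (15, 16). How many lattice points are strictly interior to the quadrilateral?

Using the shoelace formula, 2A = |[(-12)·(-5) − (-1)·9] + [(-1)·(-3) − 23·(-5)] + [23·16 − 15·(-3)] + [15·9 − (-12)·16]| = 927, so the area is 463.5.
Along each edge there are gcd(|Δx|,|Δy|)+1 lattice points, so counting each shared vertex once the boundary has gcd(11,14) + gcd(24,2) + gcd(8,19) + gcd(27,7) = 1+2+1+1 = 5.
By Pick's theorem A = I + B/2 − 1, so I = 463.5 − 5/2 + 1 = 462.

462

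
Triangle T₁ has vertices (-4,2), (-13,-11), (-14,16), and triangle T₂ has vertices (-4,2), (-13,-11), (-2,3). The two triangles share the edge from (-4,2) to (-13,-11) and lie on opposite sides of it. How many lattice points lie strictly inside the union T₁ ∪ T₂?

The union is the simple quadrilateral with vertices (-4,2), (-14,16), (-13,-11), (-2,3) in order.
By the shoelace formula, twice the signed area is |((-4)·16 − (-14)·2) + ((-14)·(-11) − (-13)·16) + ((-13)·3 − (-2)·(-11)) + ((-2)·2 − (-4)·3)| = 273, so the area is 273/2.
Summing gcd(|Δx|,|Δy|) over the edges gives the boundary count: gcd(10,14) + gcd(1,27) + gcd(11,14) + gcd(2,1) = 2+1+1+1 = 5.
By Pick's theorem I = A − B/2 + 1 = 273/2 − 5/2 + 1 = 135.

135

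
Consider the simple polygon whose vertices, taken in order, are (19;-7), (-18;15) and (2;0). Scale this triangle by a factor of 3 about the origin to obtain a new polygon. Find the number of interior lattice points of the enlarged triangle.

The shoelace formula gives twice the area as |(19·15 − (-18)·(-7)) + ((-18)·0 − 2·15) + (2·(-7) − 19·0)| = 115, so the area is 57.5.
The number of boundary lattice points is Σ gcd(|Δx|,|Δy|) = gcd(37,22) + gcd(20,15) + gcd(17,7) = 1+5+1 = 7.
Scaling by 3 multiplies the area by 3² = 9 (so the new area is 1035/2) and multiplies the boundary lattice-point count by 3, giving 21.
By Pick's theorem, the interior count of the dilated polygon is 1035/2 − 21/2 + 1 = 508.

508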